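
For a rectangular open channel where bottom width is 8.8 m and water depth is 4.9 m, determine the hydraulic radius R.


For a rectangular section:
Flow area A = b * y = 8.8 * 4.9 = 43.12 m^2.
Wetted perimeter P = b + 2y = 8.8 + 2*4.9 = 18.6 m.
Hydraulic radius R = A/P = 43.12 / 18.6 = 2.3183 m.

2.3183


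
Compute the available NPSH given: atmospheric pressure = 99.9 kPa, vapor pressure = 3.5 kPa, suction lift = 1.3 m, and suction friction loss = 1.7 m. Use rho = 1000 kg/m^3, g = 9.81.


NPSHa = p_atm/(rho*g) - z_s - hf_s - p_vap/(rho*g).
p_atm/(rho*g) = 99.9*1000 / (1000*9.81) = 10.183 m.
p_vap/(rho*g) = 3.5*1000 / (1000*9.81) = 0.357 m.
NPSHa = 10.183 - 1.3 - 1.7 - 0.357
      = 6.83 m.

6.83


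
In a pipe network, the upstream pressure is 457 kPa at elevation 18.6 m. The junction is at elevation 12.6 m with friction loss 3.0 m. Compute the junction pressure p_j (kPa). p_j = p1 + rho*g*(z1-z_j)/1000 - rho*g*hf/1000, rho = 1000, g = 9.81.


Junction pressure: p_j = p1 + rho*g*(z1 - z_j)/1000 - rho*g*hf/1000.
Elevation term = 1000*9.81*(18.6 - 12.6)/1000 = 58.86 kPa.
Friction term = 1000*9.81*3.0/1000 = 29.43 kPa.
p_j = 457 + 58.86 - 29.43 = 486.43 kPa.

486.43


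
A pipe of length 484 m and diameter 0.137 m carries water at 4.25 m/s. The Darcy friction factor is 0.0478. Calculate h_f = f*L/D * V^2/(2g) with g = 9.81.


Darcy-Weisbach equation: h_f = f * (L/D) * V^2/(2g).
f * L/D = 0.0478 * 484/0.137 = 168.8701.
V^2/(2g) = 4.25^2 / (2*9.81) = 18.0625 / 19.62 = 0.9206 m.
h_f = 168.8701 * 0.9206 = 155.465 m.

155.465


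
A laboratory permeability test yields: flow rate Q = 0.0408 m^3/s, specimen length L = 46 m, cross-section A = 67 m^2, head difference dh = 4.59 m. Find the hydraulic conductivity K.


From K = Q*L / (A*dh):
Numerator: Q*L = 0.0408 * 46 = 1.8768.
Denominator: A*dh = 67 * 4.59 = 307.53.
K = 1.8768 / 307.53 = 0.006103 m/s.

0.006103


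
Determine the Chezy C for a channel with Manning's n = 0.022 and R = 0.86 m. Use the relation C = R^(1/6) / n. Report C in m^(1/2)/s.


The Chezy coefficient relates to Manning's n through C = R^(1/6) / n.
R^(1/6) = 0.86^(1/6) = 0.975176.
C = 0.975176 / 0.022 = 44.33 m^(1/2)/s.

44.33


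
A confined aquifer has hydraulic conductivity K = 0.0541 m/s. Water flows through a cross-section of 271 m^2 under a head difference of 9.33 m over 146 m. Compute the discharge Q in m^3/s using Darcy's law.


Darcy's law: Q = K * A * i, where i = dh/L.
Hydraulic gradient i = 9.33 / 146 = 0.063904.
Q = 0.0541 * 271 * 0.063904
  = 0.9369 m^3/s.

0.9369


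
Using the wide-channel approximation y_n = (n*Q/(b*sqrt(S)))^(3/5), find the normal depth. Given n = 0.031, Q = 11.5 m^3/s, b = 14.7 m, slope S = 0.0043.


We use the wide-channel approximation y_n = (n*Q/(b*sqrt(S)))^(3/5).
sqrt(S) = sqrt(0.0043) = 0.065574.
Numerator: n*Q = 0.031 * 11.5 = 0.3565.
Denominator: b*sqrt(S) = 14.7 * 0.065574 = 0.963938.
arg = 0.3698.
y_n = 0.3698^(3/5) = 0.5506 m.

0.5506


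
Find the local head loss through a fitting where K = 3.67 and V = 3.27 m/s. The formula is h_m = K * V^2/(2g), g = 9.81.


Minor loss formula: h_m = K * V^2/(2g).
V^2 = 3.27^2 = 10.6929.
V^2/(2g) = 10.6929 / 19.62 = 0.545 m.
h_m = 3.67 * 0.545 = 2.0001 m.

2.0001


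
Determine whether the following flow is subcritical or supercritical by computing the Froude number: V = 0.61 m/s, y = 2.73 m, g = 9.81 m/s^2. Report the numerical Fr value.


The Froude number is defined as Fr = V / sqrt(g*y).
g*y = 9.81 * 2.73 = 26.7813.
sqrt(g*y) = sqrt(26.7813) = 5.1751.
Fr = 0.61 / 5.1751 = 0.1179.
Since Fr < 1, the flow is subcritical.

0.1179


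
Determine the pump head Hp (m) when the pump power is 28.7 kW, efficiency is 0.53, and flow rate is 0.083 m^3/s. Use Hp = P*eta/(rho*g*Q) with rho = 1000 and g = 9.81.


Pump head formula: Hp = P * eta / (rho * g * Q).
Numerator: P * eta = 28.7 * 1000 * 0.53 = 15211.0 W.
Denominator: rho * g * Q = 1000 * 9.81 * 0.083 = 814.23.
Hp = 15211.0 / 814.23 = 18.68 m.

18.68


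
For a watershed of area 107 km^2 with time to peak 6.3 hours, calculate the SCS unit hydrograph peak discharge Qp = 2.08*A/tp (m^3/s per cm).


SCS formula: Qp = 2.08 * A / tp.
Qp = 2.08 * 107 / 6.3
   = 222.56 / 6.3
   = 35.33 m^3/s per cm.

35.33


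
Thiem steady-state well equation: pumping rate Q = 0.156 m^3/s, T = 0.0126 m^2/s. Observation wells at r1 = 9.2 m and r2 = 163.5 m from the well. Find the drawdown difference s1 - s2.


Thiem equation: s1 - s2 = Q/(2*pi*T) * ln(r2/r1).
ln(r2/r1) = ln(163.5/9.2) = 2.8776.
Q/(2*pi*T) = 0.156 / (2*pi*0.0126) = 0.156 / 0.0792 = 1.9705.
s1 - s2 = 1.9705 * 2.8776 = 5.6703 m.

5.6703


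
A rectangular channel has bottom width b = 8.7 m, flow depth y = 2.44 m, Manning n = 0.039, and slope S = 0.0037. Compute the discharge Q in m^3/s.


For a rectangular channel, the cross-sectional area A = b * y = 8.7 * 2.44 = 21.23 m^2.
The wetted perimeter P = b + 2y = 8.7 + 2*2.44 = 13.58 m.
Hydraulic radius R = A/P = 21.23/13.58 = 1.5632 m.
Velocity V = (1/n)*R^(2/3)*S^(1/2) = (1/0.039)*1.5632^(2/3)*0.0037^(1/2) = 2.1008 m/s.
Discharge Q = A * V = 21.23 * 2.1008 = 44.595 m^3/s.

44.595


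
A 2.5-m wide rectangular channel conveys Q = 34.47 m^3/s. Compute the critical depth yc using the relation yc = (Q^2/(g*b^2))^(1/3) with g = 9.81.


Using yc = (Q^2 / (g * b^2))^(1/3):
Q^2 = 34.47^2 = 1188.18.
g * b^2 = 9.81 * 2.5^2 = 9.81 * 6.25 = 61.31.
Q^2 / (g*b^2) = 1188.18 / 61.31 = 19.3799.
yc = 19.3799^(1/3) = 2.686 m.

2.686


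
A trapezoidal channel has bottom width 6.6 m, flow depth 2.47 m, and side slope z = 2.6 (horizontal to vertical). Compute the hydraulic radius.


For a trapezoidal section with side slope z:
A = (b + z*y)*y = (6.6 + 2.6*2.47)*2.47 = 32.164 m^2.
P = b + 2*y*sqrt(1 + z^2) = 6.6 + 2*2.47*sqrt(1 + 2.6^2) = 20.361 m.
R = A/P = 32.164 / 20.361 = 1.5797 m.

1.5797


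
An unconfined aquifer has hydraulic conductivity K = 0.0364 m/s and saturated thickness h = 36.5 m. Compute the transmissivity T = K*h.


Transmissivity is defined as T = K * h.
T = 0.0364 * 36.5
  = 1.3286 m^2/s.

1.3286


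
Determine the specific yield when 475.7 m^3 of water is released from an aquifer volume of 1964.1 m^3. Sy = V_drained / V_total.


Specific yield Sy = Volume drained / Total volume.
Sy = 475.7 / 1964.1
   = 0.2422.

0.2422


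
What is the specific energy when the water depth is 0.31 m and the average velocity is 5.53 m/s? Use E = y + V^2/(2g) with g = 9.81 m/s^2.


Specific energy E = y + V^2/(2g).
Velocity head = V^2/(2g) = 5.53^2 / (2*9.81) = 30.5809 / 19.62 = 1.5587 m.
E = 0.31 + 1.5587 = 1.8687 m.

1.8687


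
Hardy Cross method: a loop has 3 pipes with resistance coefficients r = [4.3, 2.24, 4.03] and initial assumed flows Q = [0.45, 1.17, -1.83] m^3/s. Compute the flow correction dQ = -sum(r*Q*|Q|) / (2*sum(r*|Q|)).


Numerator terms (r*Q*|Q|): 4.3*0.45*|0.45| = 0.8708; 2.24*1.17*|1.17| = 3.0663; 4.03*-1.83*|-1.83| = -13.4961.
Sum of numerator = -9.559.
Denominator terms (r*|Q|): 4.3*|0.45| = 1.935; 2.24*|1.17| = 2.6208; 4.03*|-1.83| = 7.3749.
2 * sum of denominator = 2 * 11.9307 = 23.8614.
dQ = --9.559 / 23.8614 = 0.4006 m^3/s.

0.4006


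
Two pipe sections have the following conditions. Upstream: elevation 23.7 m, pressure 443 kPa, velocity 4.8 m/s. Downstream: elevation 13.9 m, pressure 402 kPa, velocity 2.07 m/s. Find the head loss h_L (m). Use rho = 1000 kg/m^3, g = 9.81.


Total head at each section: H = z + p/(rho*g) + V^2/(2g).
H1 = 23.7 + 443*1000/(1000*9.81) + 4.8^2/(2*9.81)
   = 23.7 + 45.158 + 1.1743
   = 70.032 m.
H2 = 13.9 + 402*1000/(1000*9.81) + 2.07^2/(2*9.81)
   = 13.9 + 40.979 + 0.2184
   = 55.097 m.
h_L = H1 - H2 = 70.032 - 55.097 = 14.935 m.

14.935


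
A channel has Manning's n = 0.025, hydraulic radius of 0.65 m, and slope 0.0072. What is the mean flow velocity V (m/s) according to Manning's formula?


Manning's equation gives V = (1/n) * R^(2/3) * S^(1/2).
First, compute R^(2/3) = 0.65^(2/3) = 0.7504.
Next, S^(1/2) = 0.0072^(1/2) = 0.084853.
Then 1/n = 1/0.025 = 40.0.
V = 40.0 * 0.7504 * 0.084853 = 2.5468 m/s.

2.5468


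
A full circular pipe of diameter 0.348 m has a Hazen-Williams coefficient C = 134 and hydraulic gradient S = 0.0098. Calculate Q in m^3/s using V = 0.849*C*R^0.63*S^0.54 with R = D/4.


For a full circular pipe, R = D/4 = 0.348/4 = 0.087 m.
V = 0.849 * 134 * 0.087^0.63 * 0.0098^0.54
  = 0.849 * 134 * 0.214732 * 0.082274
  = 2.0099 m/s.
Pipe area A = pi*D^2/4 = pi*0.348^2/4 = 0.0951 m^2.
Q = A * V = 0.0951 * 2.0099 = 0.1912 m^3/s.

0.1912


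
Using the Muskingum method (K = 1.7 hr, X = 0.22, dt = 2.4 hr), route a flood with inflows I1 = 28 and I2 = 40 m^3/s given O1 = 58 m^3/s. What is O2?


Muskingum coefficients:
denom = 2*K*(1-X) + dt = 2*1.7*(1-0.22) + 2.4 = 5.052.
C0 = (dt - 2*K*X)/denom = (2.4 - 2*1.7*0.22)/5.052 = 0.327.
C1 = (dt + 2*K*X)/denom = (2.4 + 2*1.7*0.22)/5.052 = 0.6231.
C2 = (2*K*(1-X) - dt)/denom = 0.0499.
O2 = C0*I2 + C1*I1 + C2*O1
   = 0.327*40 + 0.6231*28 + 0.0499*58
   = 33.42 m^3/s.

33.42


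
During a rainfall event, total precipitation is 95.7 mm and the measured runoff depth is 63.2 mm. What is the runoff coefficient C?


The runoff coefficient C = runoff depth / rainfall depth.
C = 63.2 / 95.7
  = 0.6604.

0.6604


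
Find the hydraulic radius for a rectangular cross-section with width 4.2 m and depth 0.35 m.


For a rectangular section:
Flow area A = b * y = 4.2 * 0.35 = 1.47 m^2.
Wetted perimeter P = b + 2y = 4.2 + 2*0.35 = 4.9 m.
Hydraulic radius R = A/P = 1.47 / 4.9 = 0.3 m.

0.3


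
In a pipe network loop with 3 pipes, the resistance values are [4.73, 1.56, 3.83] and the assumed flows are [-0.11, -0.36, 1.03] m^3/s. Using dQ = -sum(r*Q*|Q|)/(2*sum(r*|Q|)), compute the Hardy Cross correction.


Numerator terms (r*Q*|Q|): 4.73*-0.11*|-0.11| = -0.0572; 1.56*-0.36*|-0.36| = -0.2022; 3.83*1.03*|1.03| = 4.0632.
Sum of numerator = 3.8038.
Denominator terms (r*|Q|): 4.73*|-0.11| = 0.5203; 1.56*|-0.36| = 0.5616; 3.83*|1.03| = 3.9449.
2 * sum of denominator = 2 * 5.0268 = 10.0536.
dQ = -3.8038 / 10.0536 = -0.3784 m^3/s.

-0.3784


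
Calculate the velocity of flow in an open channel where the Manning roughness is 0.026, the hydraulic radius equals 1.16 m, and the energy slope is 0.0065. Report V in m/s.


Manning's equation gives V = (1/n) * R^(2/3) * S^(1/2).
First, compute R^(2/3) = 1.16^(2/3) = 1.104.
Next, S^(1/2) = 0.0065^(1/2) = 0.080623.
Then 1/n = 1/0.026 = 38.46.
V = 38.46 * 1.104 * 0.080623 = 3.4234 m/s.

3.4234


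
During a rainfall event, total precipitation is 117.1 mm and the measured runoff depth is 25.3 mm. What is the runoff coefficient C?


The runoff coefficient C = runoff depth / rainfall depth.
C = 25.3 / 117.1
  = 0.2161.

0.2161


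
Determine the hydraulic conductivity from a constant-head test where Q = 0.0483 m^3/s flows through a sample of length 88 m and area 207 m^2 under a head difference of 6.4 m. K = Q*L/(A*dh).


From K = Q*L / (A*dh):
Numerator: Q*L = 0.0483 * 88 = 4.2504.
Denominator: A*dh = 207 * 6.4 = 1324.8.
K = 4.2504 / 1324.8 = 0.003208 m/s.

0.003208


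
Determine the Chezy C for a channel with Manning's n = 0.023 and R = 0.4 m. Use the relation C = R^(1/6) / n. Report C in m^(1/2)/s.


The Chezy coefficient relates to Manning's n through C = R^(1/6) / n.
R^(1/6) = 0.4^(1/6) = 0.858374.
C = 0.858374 / 0.023 = 37.32 m^(1/2)/s.

37.32


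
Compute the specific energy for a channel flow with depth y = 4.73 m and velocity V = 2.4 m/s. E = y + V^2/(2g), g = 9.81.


Specific energy E = y + V^2/(2g).
Velocity head = V^2/(2g) = 2.4^2 / (2*9.81) = 5.76 / 19.62 = 0.2936 m.
E = 4.73 + 0.2936 = 5.0236 m.

5.0236


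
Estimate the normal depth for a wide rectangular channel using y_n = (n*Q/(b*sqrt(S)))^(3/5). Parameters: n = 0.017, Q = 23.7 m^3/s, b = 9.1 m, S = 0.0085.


We use the wide-channel approximation y_n = (n*Q/(b*sqrt(S)))^(3/5).
sqrt(S) = sqrt(0.0085) = 0.092195.
Numerator: n*Q = 0.017 * 23.7 = 0.4029.
Denominator: b*sqrt(S) = 9.1 * 0.092195 = 0.838974.
arg = 0.4802.
y_n = 0.4802^(3/5) = 0.644 m.

0.644


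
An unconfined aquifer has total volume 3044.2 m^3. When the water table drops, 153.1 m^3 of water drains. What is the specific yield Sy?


Specific yield Sy = Volume drained / Total volume.
Sy = 153.1 / 3044.2
   = 0.0503.

0.0503


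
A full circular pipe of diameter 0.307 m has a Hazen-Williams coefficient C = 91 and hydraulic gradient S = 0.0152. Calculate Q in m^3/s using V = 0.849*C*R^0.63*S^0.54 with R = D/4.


For a full circular pipe, R = D/4 = 0.307/4 = 0.0767 m.
V = 0.849 * 91 * 0.0767^0.63 * 0.0152^0.54
  = 0.849 * 91 * 0.198426 * 0.104279
  = 1.5986 m/s.
Pipe area A = pi*D^2/4 = pi*0.307^2/4 = 0.074 m^2.
Q = A * V = 0.074 * 1.5986 = 0.1183 m^3/s.

0.1183


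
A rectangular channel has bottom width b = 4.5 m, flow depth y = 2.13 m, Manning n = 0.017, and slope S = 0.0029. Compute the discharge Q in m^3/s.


For a rectangular channel, the cross-sectional area A = b * y = 4.5 * 2.13 = 9.58 m^2.
The wetted perimeter P = b + 2y = 4.5 + 2*2.13 = 8.76 m.
Hydraulic radius R = A/P = 9.58/8.76 = 1.0942 m.
Velocity V = (1/n)*R^(2/3)*S^(1/2) = (1/0.017)*1.0942^(2/3)*0.0029^(1/2) = 3.3636 m/s.
Discharge Q = A * V = 9.58 * 3.3636 = 32.24 m^3/s.

32.24


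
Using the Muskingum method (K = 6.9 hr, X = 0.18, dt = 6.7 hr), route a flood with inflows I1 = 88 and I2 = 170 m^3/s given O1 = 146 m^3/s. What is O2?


Muskingum coefficients:
denom = 2*K*(1-X) + dt = 2*6.9*(1-0.18) + 6.7 = 18.016.
C0 = (dt - 2*K*X)/denom = (6.7 - 2*6.9*0.18)/18.016 = 0.234.
C1 = (dt + 2*K*X)/denom = (6.7 + 2*6.9*0.18)/18.016 = 0.5098.
C2 = (2*K*(1-X) - dt)/denom = 0.2562.
O2 = C0*I2 + C1*I1 + C2*O1
   = 0.234*170 + 0.5098*88 + 0.2562*146
   = 122.05 m^3/s.

122.05


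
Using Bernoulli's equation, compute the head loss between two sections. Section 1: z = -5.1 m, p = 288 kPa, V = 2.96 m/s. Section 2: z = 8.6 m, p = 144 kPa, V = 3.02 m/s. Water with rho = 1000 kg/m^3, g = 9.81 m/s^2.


Total head at each section: H = z + p/(rho*g) + V^2/(2g).
H1 = -5.1 + 288*1000/(1000*9.81) + 2.96^2/(2*9.81)
   = -5.1 + 29.358 + 0.4466
   = 24.704 m.
H2 = 8.6 + 144*1000/(1000*9.81) + 3.02^2/(2*9.81)
   = 8.6 + 14.679 + 0.4649
   = 23.744 m.
h_L = H1 - H2 = 24.704 - 23.744 = 0.961 m.

0.961


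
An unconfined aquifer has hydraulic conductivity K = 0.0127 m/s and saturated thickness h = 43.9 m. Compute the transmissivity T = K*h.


Transmissivity is defined as T = K * h.
T = 0.0127 * 43.9
  = 0.5575 m^2/s.

0.5575


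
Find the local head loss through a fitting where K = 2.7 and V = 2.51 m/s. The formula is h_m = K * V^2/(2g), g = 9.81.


Minor loss formula: h_m = K * V^2/(2g).
V^2 = 2.51^2 = 6.3001.
V^2/(2g) = 6.3001 / 19.62 = 0.3211 m.
h_m = 2.7 * 0.3211 = 0.867 m.

0.867


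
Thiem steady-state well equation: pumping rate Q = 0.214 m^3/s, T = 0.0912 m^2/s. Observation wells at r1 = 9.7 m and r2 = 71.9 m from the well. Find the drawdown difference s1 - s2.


Thiem equation: s1 - s2 = Q/(2*pi*T) * ln(r2/r1).
ln(r2/r1) = ln(71.9/9.7) = 2.0032.
Q/(2*pi*T) = 0.214 / (2*pi*0.0912) = 0.214 / 0.573 = 0.3735.
s1 - s2 = 0.3735 * 2.0032 = 0.7481 m.

0.7481


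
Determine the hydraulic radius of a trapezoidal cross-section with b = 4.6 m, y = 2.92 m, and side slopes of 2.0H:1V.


For a trapezoidal section with side slope z:
A = (b + z*y)*y = (4.6 + 2.0*2.92)*2.92 = 30.485 m^2.
P = b + 2*y*sqrt(1 + z^2) = 4.6 + 2*2.92*sqrt(1 + 2.0^2) = 17.659 m.
R = A/P = 30.485 / 17.659 = 1.7263 m.

1.7263


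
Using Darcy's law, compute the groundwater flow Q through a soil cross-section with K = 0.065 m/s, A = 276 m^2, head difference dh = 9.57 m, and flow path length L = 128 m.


Darcy's law: Q = K * A * i, where i = dh/L.
Hydraulic gradient i = 9.57 / 128 = 0.074766.
Q = 0.065 * 276 * 0.074766
  = 1.3413 m^3/s.

1.3413


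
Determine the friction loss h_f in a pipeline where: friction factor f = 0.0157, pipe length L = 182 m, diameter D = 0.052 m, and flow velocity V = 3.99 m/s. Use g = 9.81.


Darcy-Weisbach equation: h_f = f * (L/D) * V^2/(2g).
f * L/D = 0.0157 * 182/0.052 = 54.95.
V^2/(2g) = 3.99^2 / (2*9.81) = 15.9201 / 19.62 = 0.8114 m.
h_f = 54.95 * 0.8114 = 44.588 m.

44.588


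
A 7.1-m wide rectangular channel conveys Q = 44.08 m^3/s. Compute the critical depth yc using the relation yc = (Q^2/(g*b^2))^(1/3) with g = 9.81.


Using yc = (Q^2 / (g * b^2))^(1/3):
Q^2 = 44.08^2 = 1943.05.
g * b^2 = 9.81 * 7.1^2 = 9.81 * 50.41 = 494.52.
Q^2 / (g*b^2) = 1943.05 / 494.52 = 3.9292.
yc = 3.9292^(1/3) = 1.578 m.

1.578


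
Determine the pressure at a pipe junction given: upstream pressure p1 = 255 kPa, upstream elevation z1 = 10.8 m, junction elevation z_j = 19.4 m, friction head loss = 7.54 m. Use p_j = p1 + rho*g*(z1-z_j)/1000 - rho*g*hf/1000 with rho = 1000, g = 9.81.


Junction pressure: p_j = p1 + rho*g*(z1 - z_j)/1000 - rho*g*hf/1000.
Elevation term = 1000*9.81*(10.8 - 19.4)/1000 = -84.366 kPa.
Friction term = 1000*9.81*7.54/1000 = 73.967 kPa.
p_j = 255 + -84.366 - 73.967 = 96.67 kPa.

96.67


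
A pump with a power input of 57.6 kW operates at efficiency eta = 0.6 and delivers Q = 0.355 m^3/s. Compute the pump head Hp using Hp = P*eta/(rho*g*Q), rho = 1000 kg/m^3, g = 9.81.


Pump head formula: Hp = P * eta / (rho * g * Q).
Numerator: P * eta = 57.6 * 1000 * 0.6 = 34560.0 W.
Denominator: rho * g * Q = 1000 * 9.81 * 0.355 = 3482.55.
Hp = 34560.0 / 3482.55 = 9.92 m.

9.92


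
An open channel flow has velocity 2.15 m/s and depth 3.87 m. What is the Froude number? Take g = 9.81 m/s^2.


The Froude number is defined as Fr = V / sqrt(g*y).
g*y = 9.81 * 3.87 = 37.9647.
sqrt(g*y) = sqrt(37.9647) = 6.1616.
Fr = 2.15 / 6.1616 = 0.3489.

0.3489


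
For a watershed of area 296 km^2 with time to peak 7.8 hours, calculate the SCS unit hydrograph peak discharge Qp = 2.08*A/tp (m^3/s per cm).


SCS formula: Qp = 2.08 * A / tp.
Qp = 2.08 * 296 / 7.8
   = 615.68 / 7.8
   = 78.93 m^3/s per cm.

78.93


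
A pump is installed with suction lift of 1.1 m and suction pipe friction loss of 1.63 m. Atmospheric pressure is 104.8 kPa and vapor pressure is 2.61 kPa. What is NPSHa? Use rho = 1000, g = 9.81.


NPSHa = p_atm/(rho*g) - z_s - hf_s - p_vap/(rho*g).
p_atm/(rho*g) = 104.8*1000 / (1000*9.81) = 10.683 m.
p_vap/(rho*g) = 2.61*1000 / (1000*9.81) = 0.266 m.
NPSHa = 10.683 - 1.1 - 1.63 - 0.266
      = 7.69 m.

7.69


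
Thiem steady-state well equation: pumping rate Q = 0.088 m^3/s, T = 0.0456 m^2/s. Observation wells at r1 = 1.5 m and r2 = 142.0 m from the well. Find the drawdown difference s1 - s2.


Thiem equation: s1 - s2 = Q/(2*pi*T) * ln(r2/r1).
ln(r2/r1) = ln(142.0/1.5) = 4.5504.
Q/(2*pi*T) = 0.088 / (2*pi*0.0456) = 0.088 / 0.2865 = 0.3071.
s1 - s2 = 0.3071 * 4.5504 = 1.3976 m.

1.3976


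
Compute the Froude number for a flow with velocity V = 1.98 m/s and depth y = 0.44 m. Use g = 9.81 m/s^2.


The Froude number is defined as Fr = V / sqrt(g*y).
g*y = 9.81 * 0.44 = 4.3164.
sqrt(g*y) = sqrt(4.3164) = 2.0776.
Fr = 1.98 / 2.0776 = 0.953.

0.953


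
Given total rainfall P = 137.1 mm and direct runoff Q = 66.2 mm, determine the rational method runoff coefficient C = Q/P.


The runoff coefficient C = runoff depth / rainfall depth.
C = 66.2 / 137.1
  = 0.4829.

0.4829


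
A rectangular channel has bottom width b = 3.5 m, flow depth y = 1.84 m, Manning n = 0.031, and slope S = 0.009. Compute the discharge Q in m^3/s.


For a rectangular channel, the cross-sectional area A = b * y = 3.5 * 1.84 = 6.44 m^2.
The wetted perimeter P = b + 2y = 3.5 + 2*1.84 = 7.18 m.
Hydraulic radius R = A/P = 6.44/7.18 = 0.8969 m.
Velocity V = (1/n)*R^(2/3)*S^(1/2) = (1/0.031)*0.8969^(2/3)*0.009^(1/2) = 2.8462 m/s.
Discharge Q = A * V = 6.44 * 2.8462 = 18.33 m^3/s.

18.33


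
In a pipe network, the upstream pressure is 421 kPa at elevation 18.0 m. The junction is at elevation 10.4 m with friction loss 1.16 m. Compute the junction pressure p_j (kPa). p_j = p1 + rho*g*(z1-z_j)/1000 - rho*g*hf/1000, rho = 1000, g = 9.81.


Junction pressure: p_j = p1 + rho*g*(z1 - z_j)/1000 - rho*g*hf/1000.
Elevation term = 1000*9.81*(18.0 - 10.4)/1000 = 74.556 kPa.
Friction term = 1000*9.81*1.16/1000 = 11.38 kPa.
p_j = 421 + 74.556 - 11.38 = 484.18 kPa.

484.18


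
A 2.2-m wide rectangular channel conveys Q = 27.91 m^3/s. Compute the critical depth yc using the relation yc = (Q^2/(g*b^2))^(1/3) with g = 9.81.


Using yc = (Q^2 / (g * b^2))^(1/3):
Q^2 = 27.91^2 = 778.97.
g * b^2 = 9.81 * 2.2^2 = 9.81 * 4.84 = 47.48.
Q^2 / (g*b^2) = 778.97 / 47.48 = 16.4063.
yc = 16.4063^(1/3) = 2.541 m.

2.541


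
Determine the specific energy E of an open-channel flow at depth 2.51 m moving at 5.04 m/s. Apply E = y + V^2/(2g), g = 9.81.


Specific energy E = y + V^2/(2g).
Velocity head = V^2/(2g) = 5.04^2 / (2*9.81) = 25.4016 / 19.62 = 1.2947 m.
E = 2.51 + 1.2947 = 3.8047 m.

3.8047


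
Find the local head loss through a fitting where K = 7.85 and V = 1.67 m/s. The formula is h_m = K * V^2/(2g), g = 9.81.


Minor loss formula: h_m = K * V^2/(2g).
V^2 = 1.67^2 = 2.7889.
V^2/(2g) = 2.7889 / 19.62 = 0.1421 m.
h_m = 7.85 * 0.1421 = 1.1158 m.

1.1158


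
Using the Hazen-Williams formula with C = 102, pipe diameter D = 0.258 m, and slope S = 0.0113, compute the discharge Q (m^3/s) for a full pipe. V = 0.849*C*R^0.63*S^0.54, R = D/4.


For a full circular pipe, R = D/4 = 0.258/4 = 0.0645 m.
V = 0.849 * 102 * 0.0645^0.63 * 0.0113^0.54
  = 0.849 * 102 * 0.177837 * 0.088851
  = 1.3683 m/s.
Pipe area A = pi*D^2/4 = pi*0.258^2/4 = 0.0523 m^2.
Q = A * V = 0.0523 * 1.3683 = 0.0715 m^3/s.

0.0715


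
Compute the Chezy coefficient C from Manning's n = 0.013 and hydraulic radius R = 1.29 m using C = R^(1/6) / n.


The Chezy coefficient relates to Manning's n through C = R^(1/6) / n.
R^(1/6) = 1.29^(1/6) = 1.043354.
C = 1.043354 / 0.013 = 80.26 m^(1/2)/s.

80.26


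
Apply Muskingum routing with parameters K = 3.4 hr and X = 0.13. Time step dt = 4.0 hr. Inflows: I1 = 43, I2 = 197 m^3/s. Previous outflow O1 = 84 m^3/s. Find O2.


Muskingum coefficients:
denom = 2*K*(1-X) + dt = 2*3.4*(1-0.13) + 4.0 = 9.916.
C0 = (dt - 2*K*X)/denom = (4.0 - 2*3.4*0.13)/9.916 = 0.3142.
C1 = (dt + 2*K*X)/denom = (4.0 + 2*3.4*0.13)/9.916 = 0.4925.
C2 = (2*K*(1-X) - dt)/denom = 0.1932.
O2 = C0*I2 + C1*I1 + C2*O1
   = 0.3142*197 + 0.4925*43 + 0.1932*84
   = 99.32 m^3/s.

99.32


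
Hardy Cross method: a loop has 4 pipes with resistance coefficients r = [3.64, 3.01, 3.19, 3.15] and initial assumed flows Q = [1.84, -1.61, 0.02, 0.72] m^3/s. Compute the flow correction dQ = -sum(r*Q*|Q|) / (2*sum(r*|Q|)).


Numerator terms (r*Q*|Q|): 3.64*1.84*|1.84| = 12.3236; 3.01*-1.61*|-1.61| = -7.8022; 3.19*0.02*|0.02| = 0.0013; 3.15*0.72*|0.72| = 1.633.
Sum of numerator = 6.1556.
Denominator terms (r*|Q|): 3.64*|1.84| = 6.6976; 3.01*|-1.61| = 4.8461; 3.19*|0.02| = 0.0638; 3.15*|0.72| = 2.268.
2 * sum of denominator = 2 * 13.8755 = 27.751.
dQ = -6.1556 / 27.751 = -0.2218 m^3/s.

-0.2218


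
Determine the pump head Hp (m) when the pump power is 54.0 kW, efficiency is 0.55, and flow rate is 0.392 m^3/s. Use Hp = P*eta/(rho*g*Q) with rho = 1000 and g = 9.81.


Pump head formula: Hp = P * eta / (rho * g * Q).
Numerator: P * eta = 54.0 * 1000 * 0.55 = 29700.0 W.
Denominator: rho * g * Q = 1000 * 9.81 * 0.392 = 3845.52.
Hp = 29700.0 / 3845.52 = 7.72 m.

7.72


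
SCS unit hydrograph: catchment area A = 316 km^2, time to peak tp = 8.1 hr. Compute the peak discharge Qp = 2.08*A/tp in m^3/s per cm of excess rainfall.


SCS formula: Qp = 2.08 * A / tp.
Qp = 2.08 * 316 / 8.1
   = 657.28 / 8.1
   = 81.15 m^3/s per cm.

81.15


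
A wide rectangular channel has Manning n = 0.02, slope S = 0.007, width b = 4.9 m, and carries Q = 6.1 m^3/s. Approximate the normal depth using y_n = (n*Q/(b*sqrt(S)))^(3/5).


We use the wide-channel approximation y_n = (n*Q/(b*sqrt(S)))^(3/5).
sqrt(S) = sqrt(0.007) = 0.083666.
Numerator: n*Q = 0.02 * 6.1 = 0.122.
Denominator: b*sqrt(S) = 4.9 * 0.083666 = 0.409963.
arg = 0.2976.
y_n = 0.2976^(3/5) = 0.4832 m.

0.4832


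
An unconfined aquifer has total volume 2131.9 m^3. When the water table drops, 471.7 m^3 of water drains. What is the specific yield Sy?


Specific yield Sy = Volume drained / Total volume.
Sy = 471.7 / 2131.9
   = 0.2213.

0.2213


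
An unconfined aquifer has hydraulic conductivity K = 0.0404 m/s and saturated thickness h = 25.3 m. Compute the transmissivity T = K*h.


Transmissivity is defined as T = K * h.
T = 0.0404 * 25.3
  = 1.0221 m^2/s.

1.0221


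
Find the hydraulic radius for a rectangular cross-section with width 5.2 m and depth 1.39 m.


For a rectangular section:
Flow area A = b * y = 5.2 * 1.39 = 7.23 m^2.
Wetted perimeter P = b + 2y = 5.2 + 2*1.39 = 7.98 m.
Hydraulic radius R = A/P = 7.23 / 7.98 = 0.9058 m.

0.9058


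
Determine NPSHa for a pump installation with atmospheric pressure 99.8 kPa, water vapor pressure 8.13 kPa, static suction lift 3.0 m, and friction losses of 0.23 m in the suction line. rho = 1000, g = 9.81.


NPSHa = p_atm/(rho*g) - z_s - hf_s - p_vap/(rho*g).
p_atm/(rho*g) = 99.8*1000 / (1000*9.81) = 10.173 m.
p_vap/(rho*g) = 8.13*1000 / (1000*9.81) = 0.829 m.
NPSHa = 10.173 - 3.0 - 0.23 - 0.829
      = 6.11 m.

6.11


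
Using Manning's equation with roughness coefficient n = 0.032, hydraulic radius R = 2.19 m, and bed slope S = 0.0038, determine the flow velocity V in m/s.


Manning's equation gives V = (1/n) * R^(2/3) * S^(1/2).
First, compute R^(2/3) = 2.19^(2/3) = 1.6864.
Next, S^(1/2) = 0.0038^(1/2) = 0.061644.
Then 1/n = 1/0.032 = 31.25.
V = 31.25 * 1.6864 * 0.061644 = 3.2487 m/s.

3.2487


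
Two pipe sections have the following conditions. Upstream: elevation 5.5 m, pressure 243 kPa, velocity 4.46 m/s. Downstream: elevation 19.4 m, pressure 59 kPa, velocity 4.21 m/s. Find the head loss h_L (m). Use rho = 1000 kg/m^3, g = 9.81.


Total head at each section: H = z + p/(rho*g) + V^2/(2g).
H1 = 5.5 + 243*1000/(1000*9.81) + 4.46^2/(2*9.81)
   = 5.5 + 24.771 + 1.0138
   = 31.284 m.
H2 = 19.4 + 59*1000/(1000*9.81) + 4.21^2/(2*9.81)
   = 19.4 + 6.014 + 0.9034
   = 26.318 m.
h_L = H1 - H2 = 31.284 - 26.318 = 4.967 m.

4.967


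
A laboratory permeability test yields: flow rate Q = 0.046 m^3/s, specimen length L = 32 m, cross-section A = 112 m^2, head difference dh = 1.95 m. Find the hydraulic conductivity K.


From K = Q*L / (A*dh):
Numerator: Q*L = 0.046 * 32 = 1.472.
Denominator: A*dh = 112 * 1.95 = 218.4.
K = 1.472 / 218.4 = 0.00674 m/s.

0.00674


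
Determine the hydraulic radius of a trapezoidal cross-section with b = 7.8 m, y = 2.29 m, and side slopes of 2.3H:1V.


For a trapezoidal section with side slope z:
A = (b + z*y)*y = (7.8 + 2.3*2.29)*2.29 = 29.923 m^2.
P = b + 2*y*sqrt(1 + z^2) = 7.8 + 2*2.29*sqrt(1 + 2.3^2) = 19.287 m.
R = A/P = 29.923 / 19.287 = 1.5515 m.

1.5515


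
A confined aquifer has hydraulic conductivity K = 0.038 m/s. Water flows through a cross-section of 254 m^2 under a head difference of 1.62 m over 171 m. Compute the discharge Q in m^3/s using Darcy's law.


Darcy's law: Q = K * A * i, where i = dh/L.
Hydraulic gradient i = 1.62 / 171 = 0.009474.
Q = 0.038 * 254 * 0.009474
  = 0.0914 m^3/s.

0.0914


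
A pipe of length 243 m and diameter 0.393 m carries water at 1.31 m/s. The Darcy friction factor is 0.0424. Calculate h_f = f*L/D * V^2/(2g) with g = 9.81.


Darcy-Weisbach equation: h_f = f * (L/D) * V^2/(2g).
f * L/D = 0.0424 * 243/0.393 = 26.2168.
V^2/(2g) = 1.31^2 / (2*9.81) = 1.7161 / 19.62 = 0.0875 m.
h_f = 26.2168 * 0.0875 = 2.293 m.

2.293


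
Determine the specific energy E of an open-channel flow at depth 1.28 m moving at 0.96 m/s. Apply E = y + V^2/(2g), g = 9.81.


Specific energy E = y + V^2/(2g).
Velocity head = V^2/(2g) = 0.96^2 / (2*9.81) = 0.9216 / 19.62 = 0.047 m.
E = 1.28 + 0.047 = 1.327 m.

1.327


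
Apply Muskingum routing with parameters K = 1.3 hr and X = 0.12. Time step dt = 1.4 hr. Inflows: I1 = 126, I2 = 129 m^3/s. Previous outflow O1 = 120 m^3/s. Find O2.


Muskingum coefficients:
denom = 2*K*(1-X) + dt = 2*1.3*(1-0.12) + 1.4 = 3.688.
C0 = (dt - 2*K*X)/denom = (1.4 - 2*1.3*0.12)/3.688 = 0.295.
C1 = (dt + 2*K*X)/denom = (1.4 + 2*1.3*0.12)/3.688 = 0.4642.
C2 = (2*K*(1-X) - dt)/denom = 0.2408.
O2 = C0*I2 + C1*I1 + C2*O1
   = 0.295*129 + 0.4642*126 + 0.2408*120
   = 125.44 m^3/s.

125.44


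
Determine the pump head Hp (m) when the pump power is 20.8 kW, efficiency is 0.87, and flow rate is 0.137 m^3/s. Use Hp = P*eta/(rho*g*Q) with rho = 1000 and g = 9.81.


Pump head formula: Hp = P * eta / (rho * g * Q).
Numerator: P * eta = 20.8 * 1000 * 0.87 = 18096.0 W.
Denominator: rho * g * Q = 1000 * 9.81 * 0.137 = 1343.97.
Hp = 18096.0 / 1343.97 = 13.46 m.

13.46


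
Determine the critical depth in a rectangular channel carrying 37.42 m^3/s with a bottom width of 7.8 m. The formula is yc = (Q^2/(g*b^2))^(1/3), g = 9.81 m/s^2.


Using yc = (Q^2 / (g * b^2))^(1/3):
Q^2 = 37.42^2 = 1400.26.
g * b^2 = 9.81 * 7.8^2 = 9.81 * 60.84 = 596.84.
Q^2 / (g*b^2) = 1400.26 / 596.84 = 2.3461.
yc = 2.3461^(1/3) = 1.3288 m.

1.3288


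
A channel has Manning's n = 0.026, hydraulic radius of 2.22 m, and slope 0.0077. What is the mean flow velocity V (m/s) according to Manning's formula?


Manning's equation gives V = (1/n) * R^(2/3) * S^(1/2).
First, compute R^(2/3) = 2.22^(2/3) = 1.7018.
Next, S^(1/2) = 0.0077^(1/2) = 0.08775.
Then 1/n = 1/0.026 = 38.46.
V = 38.46 * 1.7018 * 0.08775 = 5.7435 m/s.

5.7435


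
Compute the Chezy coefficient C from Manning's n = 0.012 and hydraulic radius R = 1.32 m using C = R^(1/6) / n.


The Chezy coefficient relates to Manning's n through C = R^(1/6) / n.
R^(1/6) = 1.32^(1/6) = 1.047359.
C = 1.047359 / 0.012 = 87.28 m^(1/2)/s.

87.28


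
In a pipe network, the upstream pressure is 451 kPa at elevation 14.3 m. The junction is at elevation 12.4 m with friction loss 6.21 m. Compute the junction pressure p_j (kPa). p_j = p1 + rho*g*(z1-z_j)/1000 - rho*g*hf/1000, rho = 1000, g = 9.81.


Junction pressure: p_j = p1 + rho*g*(z1 - z_j)/1000 - rho*g*hf/1000.
Elevation term = 1000*9.81*(14.3 - 12.4)/1000 = 18.639 kPa.
Friction term = 1000*9.81*6.21/1000 = 60.92 kPa.
p_j = 451 + 18.639 - 60.92 = 408.72 kPa.

408.72


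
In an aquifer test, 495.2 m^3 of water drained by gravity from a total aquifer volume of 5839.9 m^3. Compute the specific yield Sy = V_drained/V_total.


Specific yield Sy = Volume drained / Total volume.
Sy = 495.2 / 5839.9
   = 0.0848.

0.0848


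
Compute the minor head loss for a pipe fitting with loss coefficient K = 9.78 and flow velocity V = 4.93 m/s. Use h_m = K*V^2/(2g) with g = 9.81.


Minor loss formula: h_m = K * V^2/(2g).
V^2 = 4.93^2 = 24.3049.
V^2/(2g) = 24.3049 / 19.62 = 1.2388 m.
h_m = 9.78 * 1.2388 = 12.1153 m.

12.1153


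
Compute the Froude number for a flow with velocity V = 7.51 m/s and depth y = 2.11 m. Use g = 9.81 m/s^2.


The Froude number is defined as Fr = V / sqrt(g*y).
g*y = 9.81 * 2.11 = 20.6991.
sqrt(g*y) = sqrt(20.6991) = 4.5496.
Fr = 7.51 / 4.5496 = 1.6507.

1.6507


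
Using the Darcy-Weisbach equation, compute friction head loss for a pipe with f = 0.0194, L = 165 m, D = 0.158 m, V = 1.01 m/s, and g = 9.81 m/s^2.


Darcy-Weisbach equation: h_f = f * (L/D) * V^2/(2g).
f * L/D = 0.0194 * 165/0.158 = 20.2595.
V^2/(2g) = 1.01^2 / (2*9.81) = 1.0201 / 19.62 = 0.052 m.
h_f = 20.2595 * 0.052 = 1.053 m.

1.053


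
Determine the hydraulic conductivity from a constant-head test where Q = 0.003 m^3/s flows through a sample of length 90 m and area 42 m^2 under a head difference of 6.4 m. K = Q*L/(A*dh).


From K = Q*L / (A*dh):
Numerator: Q*L = 0.003 * 90 = 0.27.
Denominator: A*dh = 42 * 6.4 = 268.8.
K = 0.27 / 268.8 = 0.001004 m/s.

0.001004


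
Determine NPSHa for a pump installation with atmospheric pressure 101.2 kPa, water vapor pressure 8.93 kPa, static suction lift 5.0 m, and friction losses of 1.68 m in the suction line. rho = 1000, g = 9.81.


NPSHa = p_atm/(rho*g) - z_s - hf_s - p_vap/(rho*g).
p_atm/(rho*g) = 101.2*1000 / (1000*9.81) = 10.316 m.
p_vap/(rho*g) = 8.93*1000 / (1000*9.81) = 0.91 m.
NPSHa = 10.316 - 5.0 - 1.68 - 0.91
      = 2.73 m.

2.73


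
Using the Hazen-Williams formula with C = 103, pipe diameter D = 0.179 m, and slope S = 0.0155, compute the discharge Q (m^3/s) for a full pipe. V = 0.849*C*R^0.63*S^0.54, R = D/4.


For a full circular pipe, R = D/4 = 0.179/4 = 0.0447 m.
V = 0.849 * 103 * 0.0447^0.63 * 0.0155^0.54
  = 0.849 * 103 * 0.141254 * 0.105385
  = 1.3017 m/s.
Pipe area A = pi*D^2/4 = pi*0.179^2/4 = 0.0252 m^2.
Q = A * V = 0.0252 * 1.3017 = 0.0328 m^3/s.

0.0328


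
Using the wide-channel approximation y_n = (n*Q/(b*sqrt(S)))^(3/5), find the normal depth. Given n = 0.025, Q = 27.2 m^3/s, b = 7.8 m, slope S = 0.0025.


We use the wide-channel approximation y_n = (n*Q/(b*sqrt(S)))^(3/5).
sqrt(S) = sqrt(0.0025) = 0.05.
Numerator: n*Q = 0.025 * 27.2 = 0.68.
Denominator: b*sqrt(S) = 7.8 * 0.05 = 0.39.
arg = 1.7436.
y_n = 1.7436^(3/5) = 1.3959 m.

1.3959


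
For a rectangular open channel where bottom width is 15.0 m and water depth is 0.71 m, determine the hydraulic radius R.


For a rectangular section:
Flow area A = b * y = 15.0 * 0.71 = 10.65 m^2.
Wetted perimeter P = b + 2y = 15.0 + 2*0.71 = 16.42 m.
Hydraulic radius R = A/P = 10.65 / 16.42 = 0.6486 m.

0.6486


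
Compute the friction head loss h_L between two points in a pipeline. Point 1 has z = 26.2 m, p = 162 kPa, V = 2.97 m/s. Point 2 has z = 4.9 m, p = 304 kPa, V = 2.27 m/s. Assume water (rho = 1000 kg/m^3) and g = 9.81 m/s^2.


Total head at each section: H = z + p/(rho*g) + V^2/(2g).
H1 = 26.2 + 162*1000/(1000*9.81) + 2.97^2/(2*9.81)
   = 26.2 + 16.514 + 0.4496
   = 43.163 m.
H2 = 4.9 + 304*1000/(1000*9.81) + 2.27^2/(2*9.81)
   = 4.9 + 30.989 + 0.2626
   = 36.151 m.
h_L = H1 - H2 = 43.163 - 36.151 = 7.012 m.

7.012


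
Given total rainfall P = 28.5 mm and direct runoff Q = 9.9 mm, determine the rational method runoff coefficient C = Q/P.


The runoff coefficient C = runoff depth / rainfall depth.
C = 9.9 / 28.5
  = 0.3474.

0.3474


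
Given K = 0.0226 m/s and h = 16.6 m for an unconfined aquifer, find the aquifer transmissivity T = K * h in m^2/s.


Transmissivity is defined as T = K * h.
T = 0.0226 * 16.6
  = 0.3752 m^2/s.

0.3752


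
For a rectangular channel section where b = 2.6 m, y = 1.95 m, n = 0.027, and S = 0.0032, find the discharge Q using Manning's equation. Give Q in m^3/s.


For a rectangular channel, the cross-sectional area A = b * y = 2.6 * 1.95 = 5.07 m^2.
The wetted perimeter P = b + 2y = 2.6 + 2*1.95 = 6.5 m.
Hydraulic radius R = A/P = 5.07/6.5 = 0.78 m.
Velocity V = (1/n)*R^(2/3)*S^(1/2) = (1/0.027)*0.78^(2/3)*0.0032^(1/2) = 1.7753 m/s.
Discharge Q = A * V = 5.07 * 1.7753 = 9.001 m^3/s.

9.001


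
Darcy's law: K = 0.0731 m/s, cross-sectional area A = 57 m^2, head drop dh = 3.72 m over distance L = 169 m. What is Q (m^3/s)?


Darcy's law: Q = K * A * i, where i = dh/L.
Hydraulic gradient i = 3.72 / 169 = 0.022012.
Q = 0.0731 * 57 * 0.022012
  = 0.0917 m^3/s.

0.0917


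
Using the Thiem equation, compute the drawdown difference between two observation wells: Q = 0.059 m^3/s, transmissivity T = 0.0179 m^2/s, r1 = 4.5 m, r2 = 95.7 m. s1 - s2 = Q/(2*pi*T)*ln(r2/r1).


Thiem equation: s1 - s2 = Q/(2*pi*T) * ln(r2/r1).
ln(r2/r1) = ln(95.7/4.5) = 3.0571.
Q/(2*pi*T) = 0.059 / (2*pi*0.0179) = 0.059 / 0.1125 = 0.5246.
s1 - s2 = 0.5246 * 3.0571 = 1.6037 m.

1.6037


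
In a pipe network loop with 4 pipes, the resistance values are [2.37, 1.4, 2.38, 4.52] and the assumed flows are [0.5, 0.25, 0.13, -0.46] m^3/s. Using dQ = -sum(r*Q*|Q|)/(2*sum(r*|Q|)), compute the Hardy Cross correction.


Numerator terms (r*Q*|Q|): 2.37*0.5*|0.5| = 0.5925; 1.4*0.25*|0.25| = 0.0875; 2.38*0.13*|0.13| = 0.0402; 4.52*-0.46*|-0.46| = -0.9564.
Sum of numerator = -0.2362.
Denominator terms (r*|Q|): 2.37*|0.5| = 1.185; 1.4*|0.25| = 0.35; 2.38*|0.13| = 0.3094; 4.52*|-0.46| = 2.0792.
2 * sum of denominator = 2 * 3.9236 = 7.8472.
dQ = --0.2362 / 7.8472 = 0.0301 m^3/s.

0.0301


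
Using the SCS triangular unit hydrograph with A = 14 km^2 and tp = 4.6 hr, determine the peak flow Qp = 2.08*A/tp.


SCS formula: Qp = 2.08 * A / tp.
Qp = 2.08 * 14 / 4.6
   = 29.12 / 4.6
   = 6.33 m^3/s per cm.

6.33


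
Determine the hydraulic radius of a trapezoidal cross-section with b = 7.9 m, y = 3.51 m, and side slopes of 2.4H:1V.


For a trapezoidal section with side slope z:
A = (b + z*y)*y = (7.9 + 2.4*3.51)*3.51 = 57.297 m^2.
P = b + 2*y*sqrt(1 + z^2) = 7.9 + 2*3.51*sqrt(1 + 2.4^2) = 26.152 m.
R = A/P = 57.297 / 26.152 = 2.1909 m.

2.1909


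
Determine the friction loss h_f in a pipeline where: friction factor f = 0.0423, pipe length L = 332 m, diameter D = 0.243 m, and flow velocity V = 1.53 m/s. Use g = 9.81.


Darcy-Weisbach equation: h_f = f * (L/D) * V^2/(2g).
f * L/D = 0.0423 * 332/0.243 = 57.7926.
V^2/(2g) = 1.53^2 / (2*9.81) = 2.3409 / 19.62 = 0.1193 m.
h_f = 57.7926 * 0.1193 = 6.895 m.

6.895


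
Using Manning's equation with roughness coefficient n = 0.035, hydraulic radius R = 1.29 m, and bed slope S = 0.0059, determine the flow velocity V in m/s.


Manning's equation gives V = (1/n) * R^(2/3) * S^(1/2).
First, compute R^(2/3) = 1.29^(2/3) = 1.185.
Next, S^(1/2) = 0.0059^(1/2) = 0.076811.
Then 1/n = 1/0.035 = 28.57.
V = 28.57 * 1.185 * 0.076811 = 2.6007 m/s.

2.6007


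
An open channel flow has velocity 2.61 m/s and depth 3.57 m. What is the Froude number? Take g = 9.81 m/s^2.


The Froude number is defined as Fr = V / sqrt(g*y).
g*y = 9.81 * 3.57 = 35.0217.
sqrt(g*y) = sqrt(35.0217) = 5.9179.
Fr = 2.61 / 5.9179 = 0.441.

0.441


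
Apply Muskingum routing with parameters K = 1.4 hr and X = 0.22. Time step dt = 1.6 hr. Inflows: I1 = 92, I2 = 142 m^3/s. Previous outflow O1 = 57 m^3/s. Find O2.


Muskingum coefficients:
denom = 2*K*(1-X) + dt = 2*1.4*(1-0.22) + 1.6 = 3.784.
C0 = (dt - 2*K*X)/denom = (1.6 - 2*1.4*0.22)/3.784 = 0.26.
C1 = (dt + 2*K*X)/denom = (1.6 + 2*1.4*0.22)/3.784 = 0.5856.
C2 = (2*K*(1-X) - dt)/denom = 0.1543.
O2 = C0*I2 + C1*I1 + C2*O1
   = 0.26*142 + 0.5856*92 + 0.1543*57
   = 99.6 m^3/s.

99.6


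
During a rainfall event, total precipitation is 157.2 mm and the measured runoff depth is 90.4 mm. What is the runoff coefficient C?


The runoff coefficient C = runoff depth / rainfall depth.
C = 90.4 / 157.2
  = 0.5751.

0.5751


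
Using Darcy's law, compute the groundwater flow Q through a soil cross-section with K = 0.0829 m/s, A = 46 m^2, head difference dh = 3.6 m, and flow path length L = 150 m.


Darcy's law: Q = K * A * i, where i = dh/L.
Hydraulic gradient i = 3.6 / 150 = 0.024.
Q = 0.0829 * 46 * 0.024
  = 0.0915 m^3/s.

0.0915


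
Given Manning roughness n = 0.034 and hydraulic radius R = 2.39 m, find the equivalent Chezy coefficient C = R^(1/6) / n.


The Chezy coefficient relates to Manning's n through C = R^(1/6) / n.
R^(1/6) = 2.39^(1/6) = 1.156289.
C = 1.156289 / 0.034 = 34.01 m^(1/2)/s.

34.01


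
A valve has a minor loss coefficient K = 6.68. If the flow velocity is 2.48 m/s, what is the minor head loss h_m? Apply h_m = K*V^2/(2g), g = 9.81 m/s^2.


Minor loss formula: h_m = K * V^2/(2g).
V^2 = 2.48^2 = 6.1504.
V^2/(2g) = 6.1504 / 19.62 = 0.3135 m.
h_m = 6.68 * 0.3135 = 2.094 m.

2.094


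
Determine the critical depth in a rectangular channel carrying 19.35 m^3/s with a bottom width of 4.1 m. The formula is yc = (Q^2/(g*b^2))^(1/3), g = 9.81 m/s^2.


Using yc = (Q^2 / (g * b^2))^(1/3):
Q^2 = 19.35^2 = 374.42.
g * b^2 = 9.81 * 4.1^2 = 9.81 * 16.81 = 164.91.
Q^2 / (g*b^2) = 374.42 / 164.91 = 2.2705.
yc = 2.2705^(1/3) = 1.3143 m.

1.3143


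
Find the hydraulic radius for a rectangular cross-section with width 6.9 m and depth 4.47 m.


For a rectangular section:
Flow area A = b * y = 6.9 * 4.47 = 30.84 m^2.
Wetted perimeter P = b + 2y = 6.9 + 2*4.47 = 15.84 m.
Hydraulic radius R = A/P = 30.84 / 15.84 = 1.9472 m.

1.9472
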